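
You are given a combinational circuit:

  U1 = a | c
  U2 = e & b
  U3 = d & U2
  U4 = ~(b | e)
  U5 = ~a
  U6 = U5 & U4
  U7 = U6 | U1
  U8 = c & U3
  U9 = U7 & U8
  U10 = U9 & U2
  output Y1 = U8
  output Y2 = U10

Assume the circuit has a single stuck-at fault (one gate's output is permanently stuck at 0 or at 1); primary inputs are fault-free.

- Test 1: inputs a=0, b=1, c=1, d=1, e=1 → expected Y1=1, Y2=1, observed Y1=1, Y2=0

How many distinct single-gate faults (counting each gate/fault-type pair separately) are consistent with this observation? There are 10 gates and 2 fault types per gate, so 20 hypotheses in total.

Fault-free: U1=1, U2=1, U3=1, U4=0, U5=1, U6=0, U7=1, U8=1, U9=1, U10=1 → Y1=1, Y2=1. Observed Y1=1, Y2=0.
  U1: stuck-at-0 ✓; others ✗
  U2: none of the 2 fault types match ✗
  U3: none of the 2 fault types match ✗
  U4: none of the 2 fault types match ✗
  U5: none of the 2 fault types match ✗
  U6: none of the 2 fault types match ✗
  U7: stuck-at-0 ✓; others ✗
  U8: none of the 2 fault types match ✗
  U9: stuck-at-0 ✓; others ✗
  U10: stuck-at-0 ✓; others ✗
Consistent faults: {U1 stuck-at-0, U7 stuck-at-0, U9 stuck-at-0, U10 stuck-at-0} — 4 in all.

4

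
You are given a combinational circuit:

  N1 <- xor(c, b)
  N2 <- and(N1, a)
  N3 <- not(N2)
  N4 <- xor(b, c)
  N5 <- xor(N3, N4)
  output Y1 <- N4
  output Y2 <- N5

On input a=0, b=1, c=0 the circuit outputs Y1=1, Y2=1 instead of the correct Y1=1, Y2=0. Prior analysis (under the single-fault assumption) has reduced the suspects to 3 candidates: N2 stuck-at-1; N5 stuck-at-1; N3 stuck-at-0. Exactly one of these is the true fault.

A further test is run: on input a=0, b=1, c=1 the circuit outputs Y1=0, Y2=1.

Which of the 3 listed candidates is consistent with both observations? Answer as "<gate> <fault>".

Evaluate each candidate on input a=0, b=1, c=1:
  N2 stuck-at-1: N1=0, N2=1 [stuck-at-1], N3=0, N4=0, N5=0 → Y1=0, Y2=0 — eliminated
  N5 stuck-at-1: N1=0, N2=0, N3=1, N4=0, N5=1 [stuck-at-1] → Y1=0, Y2=1 — matches
  N3 stuck-at-0: N1=0, N2=0, N3=0 [stuck-at-0], N4=0, N5=0 → Y1=0, Y2=0 — eliminated
Only N5 stuck-at-1 reproduces the observed Y1=0, Y2=1.

N5 stuck-at-1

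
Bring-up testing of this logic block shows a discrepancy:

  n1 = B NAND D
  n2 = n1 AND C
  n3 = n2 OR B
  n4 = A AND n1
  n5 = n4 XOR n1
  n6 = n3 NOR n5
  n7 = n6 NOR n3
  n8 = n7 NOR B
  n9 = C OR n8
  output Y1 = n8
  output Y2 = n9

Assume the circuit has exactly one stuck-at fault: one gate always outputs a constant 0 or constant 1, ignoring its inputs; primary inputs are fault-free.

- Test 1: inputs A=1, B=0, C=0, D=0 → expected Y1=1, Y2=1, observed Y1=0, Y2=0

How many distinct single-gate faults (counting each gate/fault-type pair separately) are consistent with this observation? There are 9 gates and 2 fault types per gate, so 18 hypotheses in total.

Fault-free: n1=1, n2=0, n3=0, n4=1, n5=0, n6=1, n7=0, n8=1, n9=1 → Y1=1, Y2=1. Observed Y1=0, Y2=0.
  n1: none of the 2 fault types match ✗
  n2: none of the 2 fault types match ✗
  n3: none of the 2 fault types match ✗
  n4: stuck-at-0 ✓; others ✗
  n5: stuck-at-1 ✓; others ✗
  n6: stuck-at-0 ✓; others ✗
  n7: stuck-at-1 ✓; others ✗
  n8: stuck-at-0 ✓; others ✗
  n9: none of the 2 fault types match ✗
Consistent faults: {n4 stuck-at-0, n5 stuck-at-1, n6 stuck-at-0, n7 stuck-at-1, n8 stuck-at-0} — 5 in all.

5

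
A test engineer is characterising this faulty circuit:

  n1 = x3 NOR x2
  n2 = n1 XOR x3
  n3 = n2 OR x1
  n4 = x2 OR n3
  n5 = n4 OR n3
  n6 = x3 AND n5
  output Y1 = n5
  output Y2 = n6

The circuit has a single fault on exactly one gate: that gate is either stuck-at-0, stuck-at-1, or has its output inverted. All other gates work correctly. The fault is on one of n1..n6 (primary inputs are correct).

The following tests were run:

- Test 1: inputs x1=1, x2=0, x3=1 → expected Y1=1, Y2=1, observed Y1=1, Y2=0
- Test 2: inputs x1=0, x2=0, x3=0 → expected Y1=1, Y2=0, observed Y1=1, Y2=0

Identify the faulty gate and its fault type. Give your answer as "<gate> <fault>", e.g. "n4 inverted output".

n6 stuck-at-0

Fault-free values for test 1 (x1=1, x2=0, x3=1): n1=0, n2=1, n3=1, n4=1, n5=1, n6=1, giving Y1=1, Y2=1. Observed Y1=1, Y2=0.
Test 1: faults giving observed Y1=1, Y2=0 are {n6 stuck-at-0, n6 inverted output}.
Test 2 (x1=0, x2=0, x3=0): fault-free n1=1, n2=1, n3=1, n4=1, n5=1, n6=0 → Y1=1, Y2=0; observed Y1=1, Y2=0. Eliminates n6 inverted output.
Only n6 stuck-at-0 is consistent with every test.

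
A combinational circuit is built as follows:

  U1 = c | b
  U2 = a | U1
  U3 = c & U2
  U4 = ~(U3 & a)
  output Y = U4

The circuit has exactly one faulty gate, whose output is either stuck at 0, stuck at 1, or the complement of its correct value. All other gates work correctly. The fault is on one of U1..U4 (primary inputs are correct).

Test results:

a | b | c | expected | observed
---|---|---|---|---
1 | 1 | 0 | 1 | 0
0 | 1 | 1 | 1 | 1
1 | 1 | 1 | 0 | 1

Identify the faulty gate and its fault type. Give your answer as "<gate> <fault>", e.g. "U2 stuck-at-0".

Fault-free values for test 1 (a=1, b=1, c=0): U1=1, U2=1, U3=0, U4=1, giving Y=1. Observed 0.
Test 1: faults giving observed 0 are {U3 stuck-at-1, U3 inverted output, U4 stuck-at-0, U4 inverted output}.
Test 2 (a=0, b=1, c=1): fault-free U1=1, U2=1, U3=1, U4=1 → 1; observed 1. Eliminates U4 stuck-at-0, U4 inverted output.
Test 3 (a=1, b=1, c=1): fault-free U1=1, U2=1, U3=1, U4=0 → 0; observed 1. Eliminates U3 stuck-at-1.
Only U3 inverted output is consistent with every test.

U3 inverted output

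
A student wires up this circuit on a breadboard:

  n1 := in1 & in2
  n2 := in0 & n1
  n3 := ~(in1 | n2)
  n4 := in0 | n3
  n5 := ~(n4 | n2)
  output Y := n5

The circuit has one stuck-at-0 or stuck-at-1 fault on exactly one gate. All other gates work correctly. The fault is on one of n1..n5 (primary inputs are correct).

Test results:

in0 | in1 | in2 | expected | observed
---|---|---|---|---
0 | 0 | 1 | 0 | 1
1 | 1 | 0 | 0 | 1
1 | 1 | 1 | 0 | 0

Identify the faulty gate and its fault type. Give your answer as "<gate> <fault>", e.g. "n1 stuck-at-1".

Fault-free values for test 1 (in0=0, in1=0, in2=1): n1=0, n2=0, n3=1, n4=1, n5=0, giving Y=0. Observed 1.
Test 1: faults giving observed 1 are {n3 stuck-at-0, n4 stuck-at-0, n5 stuck-at-1}.
Test 2 (in0=1, in1=1, in2=0): fault-free n1=0, n2=0, n3=0, n4=1, n5=0 → 0; observed 1. Eliminates n3 stuck-at-0.
Test 3 (in0=1, in1=1, in2=1): fault-free n1=1, n2=1, n3=0, n4=1, n5=0 → 0; observed 0. Eliminates n5 stuck-at-1.
Only n4 stuck-at-0 is consistent with every test.

n4 stuck-at-0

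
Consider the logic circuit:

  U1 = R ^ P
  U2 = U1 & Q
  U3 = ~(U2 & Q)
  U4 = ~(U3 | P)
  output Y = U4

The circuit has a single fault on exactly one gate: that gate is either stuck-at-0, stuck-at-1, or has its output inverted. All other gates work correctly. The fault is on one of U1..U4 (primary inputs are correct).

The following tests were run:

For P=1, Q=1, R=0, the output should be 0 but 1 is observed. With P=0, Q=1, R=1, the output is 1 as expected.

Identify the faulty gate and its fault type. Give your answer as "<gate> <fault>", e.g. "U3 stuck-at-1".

Fault-free values for test 1 (P=1, Q=1, R=0): U1=1, U2=1, U3=0, U4=0, giving Y=0. Observed 1.
Test 1: faults giving observed 1 are {U4 stuck-at-1, U4 inverted output}.
Test 2 (P=0, Q=1, R=1): fault-free U1=1, U2=1, U3=0, U4=1 → 1; observed 1. Eliminates U4 inverted output.
Only U4 stuck-at-1 is consistent with every test.

U4 stuck-at-1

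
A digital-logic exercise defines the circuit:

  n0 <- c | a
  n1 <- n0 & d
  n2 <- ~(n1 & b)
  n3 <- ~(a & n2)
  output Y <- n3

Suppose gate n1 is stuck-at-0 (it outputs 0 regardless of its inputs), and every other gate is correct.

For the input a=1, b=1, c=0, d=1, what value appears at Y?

0

Propagate with n1 forced: n0=1, n1=0 [stuck-at-0], n2=1, n3=0.
So Y = 0. (Without the fault it would be 1.)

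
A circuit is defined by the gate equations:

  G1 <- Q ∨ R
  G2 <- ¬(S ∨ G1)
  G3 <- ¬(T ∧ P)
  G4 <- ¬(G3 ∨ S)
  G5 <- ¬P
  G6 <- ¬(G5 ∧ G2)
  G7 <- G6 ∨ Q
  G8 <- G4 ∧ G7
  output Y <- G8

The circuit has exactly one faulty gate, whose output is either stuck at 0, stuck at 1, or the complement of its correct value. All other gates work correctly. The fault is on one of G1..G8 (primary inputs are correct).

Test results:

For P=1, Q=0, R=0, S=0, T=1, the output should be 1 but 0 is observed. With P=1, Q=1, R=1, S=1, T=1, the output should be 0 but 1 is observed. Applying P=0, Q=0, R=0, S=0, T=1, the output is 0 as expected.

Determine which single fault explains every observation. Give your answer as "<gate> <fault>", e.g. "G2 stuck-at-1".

G4 inverted output

Fault-free values for test 1 (P=1, Q=0, R=0, S=0, T=1): G1=0, G2=1, G3=0, G4=1, G5=0, G6=1, G7=1, G8=1, giving Y=1. Observed 0.
Test 1: faults giving observed 0 are {G3 stuck-at-1, G3 inverted output, G4 stuck-at-0, G4 inverted output, G5 stuck-at-1, G5 inverted output, G6 stuck-at-0, G6 inverted output, G7 stuck-at-0, G7 inverted output, G8 stuck-at-0, G8 inverted output}.
Test 2 (P=1, Q=1, R=1, S=1, T=1): fault-free G1=1, G2=0, G3=0, G4=0, G5=0, G6=1, G7=1, G8=0 → 0; observed 1. Eliminates G3 stuck-at-1, G3 inverted output, G4 stuck-at-0, G5 stuck-at-1, G5 inverted output, G6 stuck-at-0, G6 inverted output, G7 stuck-at-0, G7 inverted output, G8 stuck-at-0.
Test 3 (P=0, Q=0, R=0, S=0, T=1): fault-free G1=0, G2=1, G3=1, G4=0, G5=1, G6=0, G7=0, G8=0 → 0; observed 0. Eliminates G8 inverted output.
Only G4 inverted output is consistent with every test.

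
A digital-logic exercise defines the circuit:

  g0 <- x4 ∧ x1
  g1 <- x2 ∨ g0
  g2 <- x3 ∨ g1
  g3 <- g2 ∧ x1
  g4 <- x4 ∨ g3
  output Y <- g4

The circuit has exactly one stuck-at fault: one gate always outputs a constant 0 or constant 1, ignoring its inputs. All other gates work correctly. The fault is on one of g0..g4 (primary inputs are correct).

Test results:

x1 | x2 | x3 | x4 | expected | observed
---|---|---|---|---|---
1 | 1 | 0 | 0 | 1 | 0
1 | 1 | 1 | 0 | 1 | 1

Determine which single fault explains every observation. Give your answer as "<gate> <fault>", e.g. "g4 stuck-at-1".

Fault-free values for test 1 (x1=1, x2=1, x3=0, x4=0): g0=0, g1=1, g2=1, g3=1, g4=1, giving Y=1. Observed 0.
Test 1: faults giving observed 0 are {g1 stuck-at-0, g2 stuck-at-0, g3 stuck-at-0, g4 stuck-at-0}.
Test 2 (x1=1, x2=1, x3=1, x4=0): fault-free g0=0, g1=1, g2=1, g3=1, g4=1 → 1; observed 1. Eliminates g2 stuck-at-0, g3 stuck-at-0, g4 stuck-at-0.
Only g1 stuck-at-0 is consistent with every test.

g1 stuck-at-0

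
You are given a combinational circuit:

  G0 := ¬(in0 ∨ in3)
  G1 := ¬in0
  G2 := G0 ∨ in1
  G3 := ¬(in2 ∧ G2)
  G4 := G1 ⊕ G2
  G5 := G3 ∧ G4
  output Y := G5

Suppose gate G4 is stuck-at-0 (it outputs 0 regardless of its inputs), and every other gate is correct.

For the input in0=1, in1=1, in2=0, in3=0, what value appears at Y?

0

Propagate with G4 forced: G0=0, G1=0, G2=1, G3=1, G4=0 [stuck-at-0], G5=0.
So Y = 0. (Without the fault it would be 1.)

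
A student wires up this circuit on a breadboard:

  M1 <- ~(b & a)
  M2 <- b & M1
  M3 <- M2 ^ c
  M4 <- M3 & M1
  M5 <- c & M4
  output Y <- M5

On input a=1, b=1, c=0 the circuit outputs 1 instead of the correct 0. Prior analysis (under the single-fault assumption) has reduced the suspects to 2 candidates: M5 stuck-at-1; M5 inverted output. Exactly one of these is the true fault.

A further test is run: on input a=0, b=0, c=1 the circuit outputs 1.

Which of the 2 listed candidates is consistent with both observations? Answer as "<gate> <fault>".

Evaluate each candidate on input a=0, b=0, c=1:
  M5 stuck-at-1: M1=1, M2=0, M3=1, M4=1, M5=1 [stuck-at-1] → 1 — matches
  M5 inverted output: M1=1, M2=0, M3=1, M4=1, M5=0 [inverted output] → 0 — eliminated
Only M5 stuck-at-1 reproduces the observed 1.

M5 stuck-at-1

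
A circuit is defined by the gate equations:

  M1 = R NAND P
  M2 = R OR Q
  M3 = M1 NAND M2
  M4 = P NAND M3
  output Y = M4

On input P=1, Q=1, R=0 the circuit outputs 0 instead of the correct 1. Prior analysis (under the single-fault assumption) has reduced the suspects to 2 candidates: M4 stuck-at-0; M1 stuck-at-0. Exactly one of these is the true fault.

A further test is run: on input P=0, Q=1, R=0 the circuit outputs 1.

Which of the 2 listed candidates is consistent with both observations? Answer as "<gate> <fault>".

Evaluate each candidate on input P=0, Q=1, R=0:
  M4 stuck-at-0: M1=1, M2=1, M3=0, M4=0 [stuck-at-0] → 0 — eliminated
  M1 stuck-at-0: M1=0 [stuck-at-0], M2=1, M3=1, M4=1 → 1 — matches
Only M1 stuck-at-0 reproduces the observed 1.

M1 stuck-at-0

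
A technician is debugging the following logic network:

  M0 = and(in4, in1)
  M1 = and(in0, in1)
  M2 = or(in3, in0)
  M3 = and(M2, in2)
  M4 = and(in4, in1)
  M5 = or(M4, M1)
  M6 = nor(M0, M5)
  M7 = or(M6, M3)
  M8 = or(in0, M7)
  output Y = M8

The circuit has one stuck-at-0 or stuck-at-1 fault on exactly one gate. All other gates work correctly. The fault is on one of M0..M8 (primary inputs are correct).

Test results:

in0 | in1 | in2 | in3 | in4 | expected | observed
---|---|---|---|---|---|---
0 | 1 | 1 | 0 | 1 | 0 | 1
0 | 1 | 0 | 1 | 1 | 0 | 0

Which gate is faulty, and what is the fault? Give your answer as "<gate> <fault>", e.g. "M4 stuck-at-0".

M2 stuck-at-1

Fault-free values for test 1 (in0=0, in1=1, in2=1, in3=0, in4=1): M0=1, M1=0, M2=0, M3=0, M4=1, M5=1, M6=0, M7=0, M8=0, giving Y=0. Observed 1.
Test 1: faults giving observed 1 are {M2 stuck-at-1, M3 stuck-at-1, M6 stuck-at-1, M7 stuck-at-1, M8 stuck-at-1}.
Test 2 (in0=0, in1=1, in2=0, in3=1, in4=1): fault-free M0=1, M1=0, M2=1, M3=0, M4=1, M5=1, M6=0, M7=0, M8=0 → 0; observed 0. Eliminates M3 stuck-at-1, M6 stuck-at-1, M7 stuck-at-1, M8 stuck-at-1.
Only M2 stuck-at-1 is consistent with every test.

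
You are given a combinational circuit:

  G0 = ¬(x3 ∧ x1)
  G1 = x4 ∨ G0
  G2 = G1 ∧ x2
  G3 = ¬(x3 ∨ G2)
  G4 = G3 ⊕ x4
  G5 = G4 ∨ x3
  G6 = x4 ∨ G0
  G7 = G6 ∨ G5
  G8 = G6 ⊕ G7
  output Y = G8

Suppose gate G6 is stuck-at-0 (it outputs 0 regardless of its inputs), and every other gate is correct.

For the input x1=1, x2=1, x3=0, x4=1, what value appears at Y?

Propagate with G6 forced: G0=1, G1=1, G2=1, G3=0, G4=1, G5=1, G6=0 [stuck-at-0], G7=1, G8=1.
So Y = 1. (Without the fault it would be 0.)

1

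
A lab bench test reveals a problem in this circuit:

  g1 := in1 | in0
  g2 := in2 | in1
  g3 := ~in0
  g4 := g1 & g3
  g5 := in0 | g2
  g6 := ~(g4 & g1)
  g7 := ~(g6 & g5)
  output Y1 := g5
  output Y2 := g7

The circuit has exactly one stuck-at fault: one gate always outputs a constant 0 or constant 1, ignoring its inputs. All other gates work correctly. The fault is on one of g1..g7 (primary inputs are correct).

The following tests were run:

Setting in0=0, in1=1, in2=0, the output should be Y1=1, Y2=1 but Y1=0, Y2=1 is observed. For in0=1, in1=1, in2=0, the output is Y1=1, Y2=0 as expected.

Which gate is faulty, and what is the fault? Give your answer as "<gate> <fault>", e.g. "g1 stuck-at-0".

Fault-free values for test 1 (in0=0, in1=1, in2=0): g1=1, g2=1, g3=1, g4=1, g5=1, g6=0, g7=1, giving Y1=1, Y2=1. Observed Y1=0, Y2=1.
Test 1: faults giving observed Y1=0, Y2=1 are {g2 stuck-at-0, g5 stuck-at-0}.
Test 2 (in0=1, in1=1, in2=0): fault-free g1=1, g2=1, g3=0, g4=0, g5=1, g6=1, g7=0 → Y1=1, Y2=0; observed Y1=1, Y2=0. Eliminates g5 stuck-at-0.
Only g2 stuck-at-0 is consistent with every test.

g2 stuck-at-0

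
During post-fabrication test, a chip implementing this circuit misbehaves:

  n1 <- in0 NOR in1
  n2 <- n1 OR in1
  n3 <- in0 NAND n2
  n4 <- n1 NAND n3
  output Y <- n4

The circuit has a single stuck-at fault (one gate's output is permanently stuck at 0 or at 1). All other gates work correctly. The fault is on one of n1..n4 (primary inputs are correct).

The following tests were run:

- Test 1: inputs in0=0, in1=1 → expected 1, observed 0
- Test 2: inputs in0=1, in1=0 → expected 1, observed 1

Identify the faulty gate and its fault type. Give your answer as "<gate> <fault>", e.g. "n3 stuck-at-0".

n1 stuck-at-1

Fault-free values for test 1 (in0=0, in1=1): n1=0, n2=1, n3=1, n4=1, giving Y=1. Observed 0.
Test 1: faults giving observed 0 are {n1 stuck-at-1, n4 stuck-at-0}.
Test 2 (in0=1, in1=0): fault-free n1=0, n2=0, n3=1, n4=1 → 1; observed 1. Eliminates n4 stuck-at-0.
Only n1 stuck-at-1 is consistent with every test.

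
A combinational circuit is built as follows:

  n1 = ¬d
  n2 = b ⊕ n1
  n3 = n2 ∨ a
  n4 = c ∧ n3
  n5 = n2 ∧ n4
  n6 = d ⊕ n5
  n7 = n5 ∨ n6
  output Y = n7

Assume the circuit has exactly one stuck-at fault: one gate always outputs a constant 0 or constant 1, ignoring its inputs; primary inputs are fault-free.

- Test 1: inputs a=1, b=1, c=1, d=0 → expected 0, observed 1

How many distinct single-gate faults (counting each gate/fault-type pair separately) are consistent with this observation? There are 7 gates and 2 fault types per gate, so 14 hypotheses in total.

5

Fault-free: n1=1, n2=0, n3=1, n4=1, n5=0, n6=0, n7=0 → 0. Observed 1.
  n1 stuck-at-0: output 1 ✓
  n1 stuck-at-1: output 0 ✗
  n2 stuck-at-0: output 0 ✗
  n2 stuck-at-1: output 1 ✓
  n3 stuck-at-0: output 0 ✗
  n3 stuck-at-1: output 0 ✗
  n4 stuck-at-0: output 0 ✗
  n4 stuck-at-1: output 0 ✗
  n5 stuck-at-0: output 0 ✗
  n5 stuck-at-1: output 1 ✓
  n6 stuck-at-0: output 0 ✗
  n6 stuck-at-1: output 1 ✓
  n7 stuck-at-0: output 0 ✗
  n7 stuck-at-1: output 1 ✓
Consistent faults: {n1 stuck-at-0, n2 stuck-at-1, n5 stuck-at-1, n6 stuck-at-1, n7 stuck-at-1} — 5 in all.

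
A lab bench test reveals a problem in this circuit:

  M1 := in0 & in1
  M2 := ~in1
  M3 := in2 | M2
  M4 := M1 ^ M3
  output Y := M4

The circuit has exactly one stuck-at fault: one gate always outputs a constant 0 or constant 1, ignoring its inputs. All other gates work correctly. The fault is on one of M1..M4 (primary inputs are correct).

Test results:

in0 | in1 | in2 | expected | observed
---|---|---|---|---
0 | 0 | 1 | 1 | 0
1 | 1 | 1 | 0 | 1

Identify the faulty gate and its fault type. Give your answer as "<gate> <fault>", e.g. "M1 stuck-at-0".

M3 stuck-at-0

Fault-free values for test 1 (in0=0, in1=0, in2=1): M1=0, M2=1, M3=1, M4=1, giving Y=1. Observed 0.
Test 1: faults giving observed 0 are {M1 stuck-at-1, M3 stuck-at-0, M4 stuck-at-0}.
Test 2 (in0=1, in1=1, in2=1): fault-free M1=1, M2=0, M3=1, M4=0 → 0; observed 1. Eliminates M1 stuck-at-1, M4 stuck-at-0.
Only M3 stuck-at-0 is consistent with every test.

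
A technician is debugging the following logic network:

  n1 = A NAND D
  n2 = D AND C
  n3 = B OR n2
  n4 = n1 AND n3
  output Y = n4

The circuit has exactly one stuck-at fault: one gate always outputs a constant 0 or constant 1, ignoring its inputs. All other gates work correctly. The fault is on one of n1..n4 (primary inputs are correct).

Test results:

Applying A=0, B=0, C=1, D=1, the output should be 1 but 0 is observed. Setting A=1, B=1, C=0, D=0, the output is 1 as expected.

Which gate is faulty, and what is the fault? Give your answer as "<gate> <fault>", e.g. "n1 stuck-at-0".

Fault-free values for test 1 (A=0, B=0, C=1, D=1): n1=1, n2=1, n3=1, n4=1, giving Y=1. Observed 0.
Test 1: faults giving observed 0 are {n1 stuck-at-0, n2 stuck-at-0, n3 stuck-at-0, n4 stuck-at-0}.
Test 2 (A=1, B=1, C=0, D=0): fault-free n1=1, n2=0, n3=1, n4=1 → 1; observed 1. Eliminates n1 stuck-at-0, n3 stuck-at-0, n4 stuck-at-0.
Only n2 stuck-at-0 is consistent with every test.

n2 stuck-at-0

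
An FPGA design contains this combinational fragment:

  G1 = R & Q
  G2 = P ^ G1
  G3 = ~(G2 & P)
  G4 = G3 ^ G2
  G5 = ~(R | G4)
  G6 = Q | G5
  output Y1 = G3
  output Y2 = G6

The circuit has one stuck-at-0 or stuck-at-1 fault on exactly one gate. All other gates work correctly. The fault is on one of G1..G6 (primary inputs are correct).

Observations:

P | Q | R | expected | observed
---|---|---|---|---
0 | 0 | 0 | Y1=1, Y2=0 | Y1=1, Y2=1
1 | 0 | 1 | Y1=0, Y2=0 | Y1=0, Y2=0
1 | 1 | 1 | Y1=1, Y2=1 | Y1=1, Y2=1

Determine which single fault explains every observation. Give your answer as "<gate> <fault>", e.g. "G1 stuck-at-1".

G4 stuck-at-0

Fault-free values for test 1 (P=0, Q=0, R=0): G1=0, G2=0, G3=1, G4=1, G5=0, G6=0, giving Y1=1, Y2=0. Observed Y1=1, Y2=1.
Test 1: faults giving observed Y1=1, Y2=1 are {G1 stuck-at-1, G2 stuck-at-1, G4 stuck-at-0, G5 stuck-at-1, G6 stuck-at-1}.
Test 2 (P=1, Q=0, R=1): fault-free G1=0, G2=1, G3=0, G4=1, G5=0, G6=0 → Y1=0, Y2=0; observed Y1=0, Y2=0. Eliminates G1 stuck-at-1, G5 stuck-at-1, G6 stuck-at-1.
Test 3 (P=1, Q=1, R=1): fault-free G1=1, G2=0, G3=1, G4=1, G5=0, G6=1 → Y1=1, Y2=1; observed Y1=1, Y2=1. Eliminates G2 stuck-at-1.
Only G4 stuck-at-0 is consistent with every test.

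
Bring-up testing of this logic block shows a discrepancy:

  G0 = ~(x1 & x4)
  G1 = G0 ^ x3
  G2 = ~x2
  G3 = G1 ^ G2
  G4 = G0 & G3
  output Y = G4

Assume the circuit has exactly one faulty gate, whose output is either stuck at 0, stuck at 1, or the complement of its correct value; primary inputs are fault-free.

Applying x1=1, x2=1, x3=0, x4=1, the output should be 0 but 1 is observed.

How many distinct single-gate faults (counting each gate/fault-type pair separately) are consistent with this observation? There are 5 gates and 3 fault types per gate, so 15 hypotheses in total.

Fault-free: G0=0, G1=0, G2=0, G3=0, G4=0 → 0. Observed 1.
  G0: stuck-at-1, inverted output ✓; others ✗
  G1: none of the 3 fault types match ✗
  G2: none of the 3 fault types match ✗
  G3: none of the 3 fault types match ✗
  G4: stuck-at-1, inverted output ✓; others ✗
Consistent faults: {G0 stuck-at-1, G0 inverted output, G4 stuck-at-1, G4 inverted output} — 4 in all.

4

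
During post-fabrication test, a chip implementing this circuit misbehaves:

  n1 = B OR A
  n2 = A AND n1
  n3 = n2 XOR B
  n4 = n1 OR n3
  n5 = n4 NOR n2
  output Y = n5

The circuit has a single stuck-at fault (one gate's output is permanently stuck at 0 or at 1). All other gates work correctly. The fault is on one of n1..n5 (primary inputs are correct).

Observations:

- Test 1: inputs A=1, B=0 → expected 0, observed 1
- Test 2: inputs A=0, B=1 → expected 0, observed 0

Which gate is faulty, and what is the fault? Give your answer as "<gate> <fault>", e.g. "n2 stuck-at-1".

Fault-free values for test 1 (A=1, B=0): n1=1, n2=1, n3=1, n4=1, n5=0, giving Y=0. Observed 1.
Test 1: faults giving observed 1 are {n1 stuck-at-0, n5 stuck-at-1}.
Test 2 (A=0, B=1): fault-free n1=1, n2=0, n3=1, n4=1, n5=0 → 0; observed 0. Eliminates n5 stuck-at-1.
Only n1 stuck-at-0 is consistent with every test.

n1 stuck-at-0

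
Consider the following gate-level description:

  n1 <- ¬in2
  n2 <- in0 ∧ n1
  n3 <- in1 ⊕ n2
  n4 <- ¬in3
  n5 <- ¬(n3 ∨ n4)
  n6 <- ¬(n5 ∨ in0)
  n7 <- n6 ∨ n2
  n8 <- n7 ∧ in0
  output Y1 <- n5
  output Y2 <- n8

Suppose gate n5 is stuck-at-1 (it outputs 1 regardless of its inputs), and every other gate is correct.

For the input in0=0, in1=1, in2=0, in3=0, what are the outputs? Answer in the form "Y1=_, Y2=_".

Propagate with n5 forced: n1=1, n2=0, n3=1, n4=1, n5=1 [stuck-at-1], n6=0, n7=0, n8=0.
So the outputs are Y1=1, Y2=0. (Without the fault they would be Y1=0, Y2=0.)

Y1=1, Y2=0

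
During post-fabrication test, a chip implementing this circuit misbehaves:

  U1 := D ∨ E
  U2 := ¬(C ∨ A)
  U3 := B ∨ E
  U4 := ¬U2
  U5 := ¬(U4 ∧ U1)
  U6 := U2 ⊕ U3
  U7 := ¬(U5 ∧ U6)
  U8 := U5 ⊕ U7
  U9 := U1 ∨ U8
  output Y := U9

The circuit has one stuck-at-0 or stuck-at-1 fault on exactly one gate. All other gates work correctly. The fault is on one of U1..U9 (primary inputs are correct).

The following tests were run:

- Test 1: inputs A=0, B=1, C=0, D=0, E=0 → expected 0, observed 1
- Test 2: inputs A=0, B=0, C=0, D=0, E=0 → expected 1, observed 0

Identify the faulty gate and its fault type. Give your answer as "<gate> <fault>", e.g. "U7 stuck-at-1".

Fault-free values for test 1 (A=0, B=1, C=0, D=0, E=0): U1=0, U2=1, U3=1, U4=0, U5=1, U6=0, U7=1, U8=0, U9=0, giving Y=0. Observed 1.
Test 1: faults giving observed 1 are {U1 stuck-at-1, U2 stuck-at-0, U3 stuck-at-0, U5 stuck-at-0, U6 stuck-at-1, U7 stuck-at-0, U8 stuck-at-1, U9 stuck-at-1}.
Test 2 (A=0, B=0, C=0, D=0, E=0): fault-free U1=0, U2=1, U3=0, U4=0, U5=1, U6=1, U7=0, U8=1, U9=1 → 1; observed 0. Eliminates U1 stuck-at-1, U3 stuck-at-0, U5 stuck-at-0, U6 stuck-at-1, U7 stuck-at-0, U8 stuck-at-1, U9 stuck-at-1.
Only U2 stuck-at-0 is consistent with every test.

U2 stuck-at-0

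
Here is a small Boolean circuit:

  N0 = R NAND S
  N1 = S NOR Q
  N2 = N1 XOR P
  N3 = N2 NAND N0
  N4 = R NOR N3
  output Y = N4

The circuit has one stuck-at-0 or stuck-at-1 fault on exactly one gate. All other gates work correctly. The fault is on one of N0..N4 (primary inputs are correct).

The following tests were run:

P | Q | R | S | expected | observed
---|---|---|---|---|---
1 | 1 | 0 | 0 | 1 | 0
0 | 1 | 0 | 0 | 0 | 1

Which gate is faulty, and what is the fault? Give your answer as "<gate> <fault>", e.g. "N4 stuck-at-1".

Fault-free values for test 1 (P=1, Q=1, R=0, S=0): N0=1, N1=0, N2=1, N3=0, N4=1, giving Y=1. Observed 0.
Test 1: faults giving observed 0 are {N0 stuck-at-0, N1 stuck-at-1, N2 stuck-at-0, N3 stuck-at-1, N4 stuck-at-0}.
Test 2 (P=0, Q=1, R=0, S=0): fault-free N0=1, N1=0, N2=0, N3=1, N4=0 → 0; observed 1. Eliminates N0 stuck-at-0, N2 stuck-at-0, N3 stuck-at-1, N4 stuck-at-0.
Only N1 stuck-at-1 is consistent with every test.

N1 stuck-at-1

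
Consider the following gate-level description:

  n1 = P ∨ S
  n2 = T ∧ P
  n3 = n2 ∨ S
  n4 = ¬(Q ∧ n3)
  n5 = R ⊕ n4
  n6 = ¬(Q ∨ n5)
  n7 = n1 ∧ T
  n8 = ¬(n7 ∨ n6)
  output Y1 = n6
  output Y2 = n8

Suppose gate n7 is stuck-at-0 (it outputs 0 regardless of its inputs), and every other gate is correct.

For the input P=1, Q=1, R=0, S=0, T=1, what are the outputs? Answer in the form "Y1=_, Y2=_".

Propagate with n7 forced: n1=1, n2=1, n3=1, n4=0, n5=0, n6=0, n7=0 [stuck-at-0], n8=1.
So the outputs are Y1=0, Y2=1. (Without the fault they would be Y1=0, Y2=0.)

Y1=0, Y2=1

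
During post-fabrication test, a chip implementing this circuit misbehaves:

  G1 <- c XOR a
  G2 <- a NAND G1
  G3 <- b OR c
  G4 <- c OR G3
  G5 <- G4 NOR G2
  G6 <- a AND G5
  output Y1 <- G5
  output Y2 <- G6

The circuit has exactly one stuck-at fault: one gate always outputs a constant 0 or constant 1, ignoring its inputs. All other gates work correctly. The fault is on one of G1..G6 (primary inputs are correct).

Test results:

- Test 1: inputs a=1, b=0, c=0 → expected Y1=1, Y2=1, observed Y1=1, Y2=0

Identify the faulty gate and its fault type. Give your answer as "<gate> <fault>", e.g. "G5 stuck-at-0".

Fault-free values for test 1 (a=1, b=0, c=0): G1=1, G2=0, G3=0, G4=0, G5=1, G6=1, giving Y1=1, Y2=1. Observed Y1=1, Y2=0.
Test 1: faults giving observed Y1=1, Y2=0 are {G6 stuck-at-0}.
Only G6 stuck-at-0 is consistent with every test.

G6 stuck-at-0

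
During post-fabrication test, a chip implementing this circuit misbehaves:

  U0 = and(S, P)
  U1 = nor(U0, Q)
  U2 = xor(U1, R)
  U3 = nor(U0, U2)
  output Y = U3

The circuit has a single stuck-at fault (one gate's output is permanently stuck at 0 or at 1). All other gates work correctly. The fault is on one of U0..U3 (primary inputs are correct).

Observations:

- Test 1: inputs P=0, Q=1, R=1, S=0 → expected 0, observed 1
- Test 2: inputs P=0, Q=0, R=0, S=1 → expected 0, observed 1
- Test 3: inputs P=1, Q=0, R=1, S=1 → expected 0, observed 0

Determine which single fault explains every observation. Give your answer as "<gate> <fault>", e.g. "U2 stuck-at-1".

U2 stuck-at-0

Fault-free values for test 1 (P=0, Q=1, R=1, S=0): U0=0, U1=0, U2=1, U3=0, giving Y=0. Observed 1.
Test 1: faults giving observed 1 are {U1 stuck-at-1, U2 stuck-at-0, U3 stuck-at-1}.
Test 2 (P=0, Q=0, R=0, S=1): fault-free U0=0, U1=1, U2=1, U3=0 → 0; observed 1. Eliminates U1 stuck-at-1.
Test 3 (P=1, Q=0, R=1, S=1): fault-free U0=1, U1=0, U2=1, U3=0 → 0; observed 0. Eliminates U3 stuck-at-1.
Only U2 stuck-at-0 is consistent with every test.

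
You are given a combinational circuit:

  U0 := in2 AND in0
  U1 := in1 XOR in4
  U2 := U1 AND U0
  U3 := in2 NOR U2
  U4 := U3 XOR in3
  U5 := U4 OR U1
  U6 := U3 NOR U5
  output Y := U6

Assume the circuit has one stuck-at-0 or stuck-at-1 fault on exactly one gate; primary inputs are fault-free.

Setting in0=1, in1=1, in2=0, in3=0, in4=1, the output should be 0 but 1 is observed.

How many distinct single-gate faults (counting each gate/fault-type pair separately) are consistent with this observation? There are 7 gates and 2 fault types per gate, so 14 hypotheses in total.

3

Fault-free: U0=0, U1=0, U2=0, U3=1, U4=1, U5=1, U6=0 → 0. Observed 1.
  U0 stuck-at-0: output 0 ✗
  U0 stuck-at-1: output 0 ✗
  U1 stuck-at-0: output 0 ✗
  U1 stuck-at-1: output 0 ✗
  U2 stuck-at-0: output 0 ✗
  U2 stuck-at-1: output 1 ✓
  U3 stuck-at-0: output 1 ✓
  U3 stuck-at-1: output 0 ✗
  U4 stuck-at-0: output 0 ✗
  U4 stuck-at-1: output 0 ✗
  U5 stuck-at-0: output 0 ✗
  U5 stuck-at-1: output 0 ✗
  U6 stuck-at-0: output 0 ✗
  U6 stuck-at-1: output 1 ✓
Consistent faults: {U2 stuck-at-1, U3 stuck-at-0, U6 stuck-at-1} — 3 in all.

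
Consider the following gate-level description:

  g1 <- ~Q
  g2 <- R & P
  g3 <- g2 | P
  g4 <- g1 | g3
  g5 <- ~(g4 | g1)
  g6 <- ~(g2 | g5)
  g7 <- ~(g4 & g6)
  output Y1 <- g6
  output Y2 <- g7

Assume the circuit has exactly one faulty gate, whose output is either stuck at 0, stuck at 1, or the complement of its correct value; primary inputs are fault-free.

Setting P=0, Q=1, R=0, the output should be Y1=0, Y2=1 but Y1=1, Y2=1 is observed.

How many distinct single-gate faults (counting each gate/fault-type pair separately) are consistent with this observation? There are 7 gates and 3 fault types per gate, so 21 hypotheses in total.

Fault-free: g1=0, g2=0, g3=0, g4=0, g5=1, g6=0, g7=1 → Y1=0, Y2=1. Observed Y1=1, Y2=1.
  g1: none of the 3 fault types match ✗
  g2: none of the 3 fault types match ✗
  g3: none of the 3 fault types match ✗
  g4: none of the 3 fault types match ✗
  g5: stuck-at-0, inverted output ✓; others ✗
  g6: stuck-at-1, inverted output ✓; others ✗
  g7: none of the 3 fault types match ✗
Consistent faults: {g5 stuck-at-0, g5 inverted output, g6 stuck-at-1, g6 inverted output} — 4 in all.

4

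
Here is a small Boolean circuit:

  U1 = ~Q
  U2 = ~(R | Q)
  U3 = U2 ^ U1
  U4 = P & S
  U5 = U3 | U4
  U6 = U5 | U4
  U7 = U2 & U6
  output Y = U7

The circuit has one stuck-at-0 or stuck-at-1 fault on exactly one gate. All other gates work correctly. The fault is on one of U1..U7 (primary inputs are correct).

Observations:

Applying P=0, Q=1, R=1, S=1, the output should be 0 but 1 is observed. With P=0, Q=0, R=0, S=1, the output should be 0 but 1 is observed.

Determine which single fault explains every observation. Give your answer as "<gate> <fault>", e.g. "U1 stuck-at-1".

U7 stuck-at-1

Fault-free values for test 1 (P=0, Q=1, R=1, S=1): U1=0, U2=0, U3=0, U4=0, U5=0, U6=0, U7=0, giving Y=0. Observed 1.
Test 1: faults giving observed 1 are {U2 stuck-at-1, U7 stuck-at-1}.
Test 2 (P=0, Q=0, R=0, S=1): fault-free U1=1, U2=1, U3=0, U4=0, U5=0, U6=0, U7=0 → 0; observed 1. Eliminates U2 stuck-at-1.
Only U7 stuck-at-1 is consistent with every test.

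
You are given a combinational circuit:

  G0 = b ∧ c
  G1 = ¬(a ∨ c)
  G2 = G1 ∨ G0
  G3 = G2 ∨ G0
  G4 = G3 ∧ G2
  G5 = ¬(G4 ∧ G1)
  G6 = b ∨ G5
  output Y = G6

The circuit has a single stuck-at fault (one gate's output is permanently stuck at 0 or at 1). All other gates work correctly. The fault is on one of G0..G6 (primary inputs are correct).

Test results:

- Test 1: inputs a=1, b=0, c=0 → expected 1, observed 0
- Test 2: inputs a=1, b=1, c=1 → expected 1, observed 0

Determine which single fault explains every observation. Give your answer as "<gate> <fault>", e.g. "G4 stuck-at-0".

G6 stuck-at-0

Fault-free values for test 1 (a=1, b=0, c=0): G0=0, G1=0, G2=0, G3=0, G4=0, G5=1, G6=1, giving Y=1. Observed 0.
Test 1: faults giving observed 0 are {G1 stuck-at-1, G5 stuck-at-0, G6 stuck-at-0}.
Test 2 (a=1, b=1, c=1): fault-free G0=1, G1=0, G2=1, G3=1, G4=1, G5=1, G6=1 → 1; observed 0. Eliminates G1 stuck-at-1, G5 stuck-at-0.
Only G6 stuck-at-0 is consistent with every test.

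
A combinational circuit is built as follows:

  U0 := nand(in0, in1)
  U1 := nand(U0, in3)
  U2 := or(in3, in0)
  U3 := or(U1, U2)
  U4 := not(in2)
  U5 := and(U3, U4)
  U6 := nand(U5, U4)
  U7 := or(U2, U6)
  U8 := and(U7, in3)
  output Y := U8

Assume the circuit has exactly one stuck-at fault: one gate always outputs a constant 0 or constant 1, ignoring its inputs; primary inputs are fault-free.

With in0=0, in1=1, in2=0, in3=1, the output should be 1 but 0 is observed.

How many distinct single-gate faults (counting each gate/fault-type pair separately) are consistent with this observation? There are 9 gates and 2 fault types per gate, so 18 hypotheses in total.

Fault-free: U0=1, U1=0, U2=1, U3=1, U4=1, U5=1, U6=0, U7=1, U8=1 → 1. Observed 0.
  U0: none of the 2 fault types match ✗
  U1: none of the 2 fault types match ✗
  U2: none of the 2 fault types match ✗
  U3: none of the 2 fault types match ✗
  U4: none of the 2 fault types match ✗
  U5: none of the 2 fault types match ✗
  U6: none of the 2 fault types match ✗
  U7: stuck-at-0 ✓; others ✗
  U8: stuck-at-0 ✓; others ✗
Consistent faults: {U7 stuck-at-0, U8 stuck-at-0} — 2 in all.

2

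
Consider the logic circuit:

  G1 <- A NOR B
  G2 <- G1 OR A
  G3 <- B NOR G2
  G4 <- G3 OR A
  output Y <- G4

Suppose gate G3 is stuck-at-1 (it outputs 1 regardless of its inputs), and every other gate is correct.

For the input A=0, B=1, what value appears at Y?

Propagate with G3 forced: G1=0, G2=0, G3=1 [stuck-at-1], G4=1.
So Y = 1. (Without the fault it would be 0.)

1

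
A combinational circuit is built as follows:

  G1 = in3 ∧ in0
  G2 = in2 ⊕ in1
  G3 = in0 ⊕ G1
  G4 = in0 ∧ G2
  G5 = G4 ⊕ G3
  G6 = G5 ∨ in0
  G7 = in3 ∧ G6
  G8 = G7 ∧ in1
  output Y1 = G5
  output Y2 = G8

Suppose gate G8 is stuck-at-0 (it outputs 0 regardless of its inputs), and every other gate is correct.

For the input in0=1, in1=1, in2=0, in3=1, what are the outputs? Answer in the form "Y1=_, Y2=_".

Propagate with G8 forced: G1=1, G2=1, G3=0, G4=1, G5=1, G6=1, G7=1, G8=0 [stuck-at-0].
So the outputs are Y1=1, Y2=0. (Without the fault they would be Y1=1, Y2=1.)

Y1=1, Y2=0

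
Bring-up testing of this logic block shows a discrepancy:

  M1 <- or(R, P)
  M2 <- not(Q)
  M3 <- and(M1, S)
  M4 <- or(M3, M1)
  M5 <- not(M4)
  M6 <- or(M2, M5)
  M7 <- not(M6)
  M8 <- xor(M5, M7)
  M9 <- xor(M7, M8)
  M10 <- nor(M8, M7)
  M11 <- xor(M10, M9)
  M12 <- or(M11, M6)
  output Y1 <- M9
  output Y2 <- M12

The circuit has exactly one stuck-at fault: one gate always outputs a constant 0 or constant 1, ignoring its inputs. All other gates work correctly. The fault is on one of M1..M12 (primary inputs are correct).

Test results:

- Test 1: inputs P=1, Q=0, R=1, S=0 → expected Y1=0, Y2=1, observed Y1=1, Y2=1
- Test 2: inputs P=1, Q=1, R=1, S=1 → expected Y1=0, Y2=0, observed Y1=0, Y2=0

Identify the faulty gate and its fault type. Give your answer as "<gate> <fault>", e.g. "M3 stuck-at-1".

Fault-free values for test 1 (P=1, Q=0, R=1, S=0): M1=1, M2=1, M3=0, M4=1, M5=0, M6=1, M7=0, M8=0, M9=0, M10=1, M11=1, M12=1, giving Y1=0, Y2=1. Observed Y1=1, Y2=1.
Test 1: faults giving observed Y1=1, Y2=1 are {M1 stuck-at-0, M4 stuck-at-0, M5 stuck-at-1, M8 stuck-at-1, M9 stuck-at-1}.
Test 2 (P=1, Q=1, R=1, S=1): fault-free M1=1, M2=0, M3=1, M4=1, M5=0, M6=0, M7=1, M8=1, M9=0, M10=0, M11=0, M12=0 → Y1=0, Y2=0; observed Y1=0, Y2=0. Eliminates M1 stuck-at-0, M4 stuck-at-0, M5 stuck-at-1, M9 stuck-at-1.
Only M8 stuck-at-1 is consistent with every test.

M8 stuck-at-1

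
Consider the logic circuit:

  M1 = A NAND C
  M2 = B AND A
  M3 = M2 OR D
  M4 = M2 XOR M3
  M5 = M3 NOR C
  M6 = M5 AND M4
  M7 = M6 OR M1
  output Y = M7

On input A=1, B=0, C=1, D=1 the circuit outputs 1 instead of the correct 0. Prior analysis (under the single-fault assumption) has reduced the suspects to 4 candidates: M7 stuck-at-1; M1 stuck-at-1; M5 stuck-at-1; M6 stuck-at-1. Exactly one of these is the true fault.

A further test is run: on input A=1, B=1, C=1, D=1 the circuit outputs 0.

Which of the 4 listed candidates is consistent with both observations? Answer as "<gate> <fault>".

Evaluate each candidate on input A=1, B=1, C=1, D=1:
  M7 stuck-at-1: M1=0, M2=1, M3=1, M4=0, M5=0, M6=0, M7=1 [stuck-at-1] → 1 — eliminated
  M1 stuck-at-1: M1=1 [stuck-at-1], M2=1, M3=1, M4=0, M5=0, M6=0, M7=1 → 1 — eliminated
  M5 stuck-at-1: M1=0, M2=1, M3=1, M4=0, M5=1 [stuck-at-1], M6=0, M7=0 → 0 — matches
  M6 stuck-at-1: M1=0, M2=1, M3=1, M4=0, M5=0, M6=1 [stuck-at-1], M7=1 → 1 — eliminated
Only M5 stuck-at-1 reproduces the observed 0.

M5 stuck-at-1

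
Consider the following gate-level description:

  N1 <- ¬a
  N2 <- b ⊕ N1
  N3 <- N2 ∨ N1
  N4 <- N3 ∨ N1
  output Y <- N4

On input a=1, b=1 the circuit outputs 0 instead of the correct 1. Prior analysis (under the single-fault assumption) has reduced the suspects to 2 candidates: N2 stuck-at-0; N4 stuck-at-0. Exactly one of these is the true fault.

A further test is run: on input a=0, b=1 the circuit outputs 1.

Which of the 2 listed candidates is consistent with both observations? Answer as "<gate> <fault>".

Evaluate each candidate on input a=0, b=1:
  N2 stuck-at-0: N1=1, N2=0 [stuck-at-0], N3=1, N4=1 → 1 — matches
  N4 stuck-at-0: N1=1, N2=0, N3=1, N4=0 [stuck-at-0] → 0 — eliminated
Only N2 stuck-at-0 reproduces the observed 1.

N2 stuck-at-0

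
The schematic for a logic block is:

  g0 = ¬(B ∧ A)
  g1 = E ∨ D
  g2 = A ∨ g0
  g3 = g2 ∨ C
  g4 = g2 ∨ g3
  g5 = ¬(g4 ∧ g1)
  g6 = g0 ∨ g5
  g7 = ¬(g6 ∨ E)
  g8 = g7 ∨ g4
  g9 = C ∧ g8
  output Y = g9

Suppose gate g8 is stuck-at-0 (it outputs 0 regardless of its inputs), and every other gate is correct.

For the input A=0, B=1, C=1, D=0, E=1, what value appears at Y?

Propagate with g8 forced: g0=1, g1=1, g2=1, g3=1, g4=1, g5=0, g6=1, g7=0, g8=0 [stuck-at-0], g9=0.
So Y = 0. (Without the fault it would be 1.)

0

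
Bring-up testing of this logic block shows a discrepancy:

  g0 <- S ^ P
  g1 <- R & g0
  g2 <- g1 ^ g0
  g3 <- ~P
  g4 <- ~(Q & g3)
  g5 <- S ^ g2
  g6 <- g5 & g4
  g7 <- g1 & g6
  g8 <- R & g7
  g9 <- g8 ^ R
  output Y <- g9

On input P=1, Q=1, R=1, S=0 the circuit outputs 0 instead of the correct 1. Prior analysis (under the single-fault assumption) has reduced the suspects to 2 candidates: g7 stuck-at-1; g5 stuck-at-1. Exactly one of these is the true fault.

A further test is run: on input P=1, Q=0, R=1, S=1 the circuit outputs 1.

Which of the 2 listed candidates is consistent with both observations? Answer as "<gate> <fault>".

Evaluate each candidate on input P=1, Q=0, R=1, S=1:
  g7 stuck-at-1: g0=0, g1=0, g2=0, g3=0, g4=1, g5=1, g6=1, g7=1 [stuck-at-1], g8=1, g9=0 → 0 — eliminated
  g5 stuck-at-1: g0=0, g1=0, g2=0, g3=0, g4=1, g5=1 [stuck-at-1], g6=1, g7=0, g8=0, g9=1 → 1 — matches
Only g5 stuck-at-1 reproduces the observed 1.

g5 stuck-at-1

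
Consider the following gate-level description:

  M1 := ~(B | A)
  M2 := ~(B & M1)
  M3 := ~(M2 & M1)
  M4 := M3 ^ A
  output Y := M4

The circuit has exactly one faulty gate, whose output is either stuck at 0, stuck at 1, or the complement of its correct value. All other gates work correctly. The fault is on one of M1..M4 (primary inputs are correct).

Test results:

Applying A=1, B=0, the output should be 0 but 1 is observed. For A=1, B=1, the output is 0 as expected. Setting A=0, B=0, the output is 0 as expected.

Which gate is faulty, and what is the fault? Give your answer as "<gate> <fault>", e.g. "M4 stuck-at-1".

M1 stuck-at-1

Fault-free values for test 1 (A=1, B=0): M1=0, M2=1, M3=1, M4=0, giving Y=0. Observed 1.
Test 1: faults giving observed 1 are {M1 stuck-at-1, M1 inverted output, M3 stuck-at-0, M3 inverted output, M4 stuck-at-1, M4 inverted output}.
Test 2 (A=1, B=1): fault-free M1=0, M2=1, M3=1, M4=0 → 0; observed 0. Eliminates M3 stuck-at-0, M3 inverted output, M4 stuck-at-1, M4 inverted output.
Test 3 (A=0, B=0): fault-free M1=1, M2=1, M3=0, M4=0 → 0; observed 0. Eliminates M1 inverted output.
Only M1 stuck-at-1 is consistent with every test.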